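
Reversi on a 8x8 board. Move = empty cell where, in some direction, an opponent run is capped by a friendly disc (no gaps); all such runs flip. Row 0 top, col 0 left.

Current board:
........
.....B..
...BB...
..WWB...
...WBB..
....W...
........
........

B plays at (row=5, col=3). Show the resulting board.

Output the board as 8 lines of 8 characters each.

Place B at (5,3); scan 8 dirs for brackets.
Dir NW: first cell '.' (not opp) -> no flip
Dir N: opp run (4,3) (3,3) capped by B -> flip
Dir NE: first cell 'B' (not opp) -> no flip
Dir W: first cell '.' (not opp) -> no flip
Dir E: opp run (5,4), next='.' -> no flip
Dir SW: first cell '.' (not opp) -> no flip
Dir S: first cell '.' (not opp) -> no flip
Dir SE: first cell '.' (not opp) -> no flip
All flips: (3,3) (4,3)

Answer: ........
.....B..
...BB...
..WBB...
...BBB..
...BW...
........
........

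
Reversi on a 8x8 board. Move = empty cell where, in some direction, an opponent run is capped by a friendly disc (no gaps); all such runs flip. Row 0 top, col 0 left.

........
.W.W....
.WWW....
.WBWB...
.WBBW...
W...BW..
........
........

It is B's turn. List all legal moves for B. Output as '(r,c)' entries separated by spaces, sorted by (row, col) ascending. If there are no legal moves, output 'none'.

Answer: (0,3) (1,0) (1,2) (1,4) (2,0) (2,4) (3,0) (4,0) (4,5) (5,6)

Derivation:
(0,0): no bracket -> illegal
(0,1): no bracket -> illegal
(0,2): no bracket -> illegal
(0,3): flips 3 -> legal
(0,4): no bracket -> illegal
(1,0): flips 1 -> legal
(1,2): flips 2 -> legal
(1,4): flips 1 -> legal
(2,0): flips 1 -> legal
(2,4): flips 1 -> legal
(3,0): flips 1 -> legal
(3,5): no bracket -> illegal
(4,0): flips 1 -> legal
(4,5): flips 1 -> legal
(4,6): no bracket -> illegal
(5,1): no bracket -> illegal
(5,2): no bracket -> illegal
(5,3): no bracket -> illegal
(5,6): flips 1 -> legal
(6,0): no bracket -> illegal
(6,1): no bracket -> illegal
(6,4): no bracket -> illegal
(6,5): no bracket -> illegal
(6,6): no bracket -> illegal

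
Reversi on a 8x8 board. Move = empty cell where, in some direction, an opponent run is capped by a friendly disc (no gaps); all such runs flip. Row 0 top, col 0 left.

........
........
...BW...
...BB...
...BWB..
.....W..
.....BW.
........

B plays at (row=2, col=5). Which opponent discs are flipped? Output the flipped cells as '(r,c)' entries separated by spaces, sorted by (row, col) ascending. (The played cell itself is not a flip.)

Answer: (2,4)

Derivation:
Dir NW: first cell '.' (not opp) -> no flip
Dir N: first cell '.' (not opp) -> no flip
Dir NE: first cell '.' (not opp) -> no flip
Dir W: opp run (2,4) capped by B -> flip
Dir E: first cell '.' (not opp) -> no flip
Dir SW: first cell 'B' (not opp) -> no flip
Dir S: first cell '.' (not opp) -> no flip
Dir SE: first cell '.' (not opp) -> no flip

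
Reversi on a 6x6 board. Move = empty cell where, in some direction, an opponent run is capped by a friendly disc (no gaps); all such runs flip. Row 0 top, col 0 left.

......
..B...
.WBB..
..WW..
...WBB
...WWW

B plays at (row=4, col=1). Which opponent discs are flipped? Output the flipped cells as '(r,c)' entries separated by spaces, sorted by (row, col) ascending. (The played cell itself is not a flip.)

Dir NW: first cell '.' (not opp) -> no flip
Dir N: first cell '.' (not opp) -> no flip
Dir NE: opp run (3,2) capped by B -> flip
Dir W: first cell '.' (not opp) -> no flip
Dir E: first cell '.' (not opp) -> no flip
Dir SW: first cell '.' (not opp) -> no flip
Dir S: first cell '.' (not opp) -> no flip
Dir SE: first cell '.' (not opp) -> no flip

Answer: (3,2)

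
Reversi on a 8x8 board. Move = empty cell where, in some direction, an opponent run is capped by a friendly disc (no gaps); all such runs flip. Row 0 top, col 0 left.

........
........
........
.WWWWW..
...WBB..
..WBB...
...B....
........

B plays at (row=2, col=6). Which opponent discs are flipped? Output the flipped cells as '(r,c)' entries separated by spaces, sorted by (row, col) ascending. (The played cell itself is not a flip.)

Answer: (3,5)

Derivation:
Dir NW: first cell '.' (not opp) -> no flip
Dir N: first cell '.' (not opp) -> no flip
Dir NE: first cell '.' (not opp) -> no flip
Dir W: first cell '.' (not opp) -> no flip
Dir E: first cell '.' (not opp) -> no flip
Dir SW: opp run (3,5) capped by B -> flip
Dir S: first cell '.' (not opp) -> no flip
Dir SE: first cell '.' (not opp) -> no flip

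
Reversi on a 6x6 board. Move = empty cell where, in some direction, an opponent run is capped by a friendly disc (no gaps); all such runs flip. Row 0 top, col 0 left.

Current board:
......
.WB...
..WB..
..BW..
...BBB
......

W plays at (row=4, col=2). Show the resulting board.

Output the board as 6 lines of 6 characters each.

Place W at (4,2); scan 8 dirs for brackets.
Dir NW: first cell '.' (not opp) -> no flip
Dir N: opp run (3,2) capped by W -> flip
Dir NE: first cell 'W' (not opp) -> no flip
Dir W: first cell '.' (not opp) -> no flip
Dir E: opp run (4,3) (4,4) (4,5), next=edge -> no flip
Dir SW: first cell '.' (not opp) -> no flip
Dir S: first cell '.' (not opp) -> no flip
Dir SE: first cell '.' (not opp) -> no flip
All flips: (3,2)

Answer: ......
.WB...
..WB..
..WW..
..WBBB
......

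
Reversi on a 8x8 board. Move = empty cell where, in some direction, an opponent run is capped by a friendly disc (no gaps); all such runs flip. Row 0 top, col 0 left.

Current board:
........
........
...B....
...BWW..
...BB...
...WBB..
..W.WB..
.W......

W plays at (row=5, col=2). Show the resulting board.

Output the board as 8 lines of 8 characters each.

Answer: ........
........
...B....
...BWW..
...WB...
..WWBB..
..W.WB..
.W......

Derivation:
Place W at (5,2); scan 8 dirs for brackets.
Dir NW: first cell '.' (not opp) -> no flip
Dir N: first cell '.' (not opp) -> no flip
Dir NE: opp run (4,3) capped by W -> flip
Dir W: first cell '.' (not opp) -> no flip
Dir E: first cell 'W' (not opp) -> no flip
Dir SW: first cell '.' (not opp) -> no flip
Dir S: first cell 'W' (not opp) -> no flip
Dir SE: first cell '.' (not opp) -> no flip
All flips: (4,3)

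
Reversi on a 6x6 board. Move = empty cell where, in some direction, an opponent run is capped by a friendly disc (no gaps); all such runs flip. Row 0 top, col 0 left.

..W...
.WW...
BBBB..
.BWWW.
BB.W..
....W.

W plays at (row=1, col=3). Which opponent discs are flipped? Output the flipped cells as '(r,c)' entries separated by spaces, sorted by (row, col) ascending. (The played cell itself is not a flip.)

Answer: (2,3)

Derivation:
Dir NW: first cell 'W' (not opp) -> no flip
Dir N: first cell '.' (not opp) -> no flip
Dir NE: first cell '.' (not opp) -> no flip
Dir W: first cell 'W' (not opp) -> no flip
Dir E: first cell '.' (not opp) -> no flip
Dir SW: opp run (2,2) (3,1) (4,0), next=edge -> no flip
Dir S: opp run (2,3) capped by W -> flip
Dir SE: first cell '.' (not opp) -> no flip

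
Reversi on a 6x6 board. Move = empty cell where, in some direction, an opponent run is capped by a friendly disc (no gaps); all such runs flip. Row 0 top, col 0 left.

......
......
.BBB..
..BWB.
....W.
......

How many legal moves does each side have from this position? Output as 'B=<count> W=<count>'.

Answer: B=3 W=5

Derivation:
-- B to move --
(2,4): no bracket -> illegal
(3,5): no bracket -> illegal
(4,2): no bracket -> illegal
(4,3): flips 1 -> legal
(4,5): no bracket -> illegal
(5,3): no bracket -> illegal
(5,4): flips 1 -> legal
(5,5): flips 2 -> legal
B mobility = 3
-- W to move --
(1,0): no bracket -> illegal
(1,1): flips 1 -> legal
(1,2): no bracket -> illegal
(1,3): flips 1 -> legal
(1,4): no bracket -> illegal
(2,0): no bracket -> illegal
(2,4): flips 1 -> legal
(2,5): no bracket -> illegal
(3,0): no bracket -> illegal
(3,1): flips 1 -> legal
(3,5): flips 1 -> legal
(4,1): no bracket -> illegal
(4,2): no bracket -> illegal
(4,3): no bracket -> illegal
(4,5): no bracket -> illegal
W mobility = 5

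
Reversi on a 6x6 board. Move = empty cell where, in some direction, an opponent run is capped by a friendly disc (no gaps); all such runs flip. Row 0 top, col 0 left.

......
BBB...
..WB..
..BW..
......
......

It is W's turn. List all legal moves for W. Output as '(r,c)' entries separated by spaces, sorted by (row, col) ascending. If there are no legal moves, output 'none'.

Answer: (0,0) (0,2) (1,3) (2,4) (3,1) (4,2)

Derivation:
(0,0): flips 1 -> legal
(0,1): no bracket -> illegal
(0,2): flips 1 -> legal
(0,3): no bracket -> illegal
(1,3): flips 1 -> legal
(1,4): no bracket -> illegal
(2,0): no bracket -> illegal
(2,1): no bracket -> illegal
(2,4): flips 1 -> legal
(3,1): flips 1 -> legal
(3,4): no bracket -> illegal
(4,1): no bracket -> illegal
(4,2): flips 1 -> legal
(4,3): no bracket -> illegal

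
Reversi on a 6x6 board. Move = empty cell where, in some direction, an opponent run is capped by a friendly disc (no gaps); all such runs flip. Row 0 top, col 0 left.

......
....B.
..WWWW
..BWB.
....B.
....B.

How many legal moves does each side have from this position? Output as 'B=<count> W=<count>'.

Answer: B=2 W=10

Derivation:
-- B to move --
(1,1): flips 2 -> legal
(1,2): flips 2 -> legal
(1,3): no bracket -> illegal
(1,5): no bracket -> illegal
(2,1): no bracket -> illegal
(3,1): no bracket -> illegal
(3,5): no bracket -> illegal
(4,2): no bracket -> illegal
(4,3): no bracket -> illegal
B mobility = 2
-- W to move --
(0,3): flips 1 -> legal
(0,4): flips 1 -> legal
(0,5): flips 1 -> legal
(1,3): no bracket -> illegal
(1,5): no bracket -> illegal
(2,1): no bracket -> illegal
(3,1): flips 1 -> legal
(3,5): flips 1 -> legal
(4,1): flips 1 -> legal
(4,2): flips 1 -> legal
(4,3): flips 1 -> legal
(4,5): flips 1 -> legal
(5,3): no bracket -> illegal
(5,5): flips 1 -> legal
W mobility = 10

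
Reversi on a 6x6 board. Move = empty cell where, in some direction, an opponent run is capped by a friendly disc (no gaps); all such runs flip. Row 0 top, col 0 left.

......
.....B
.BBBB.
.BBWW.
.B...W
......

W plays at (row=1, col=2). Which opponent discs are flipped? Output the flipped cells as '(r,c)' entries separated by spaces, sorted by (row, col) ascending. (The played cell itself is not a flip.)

Dir NW: first cell '.' (not opp) -> no flip
Dir N: first cell '.' (not opp) -> no flip
Dir NE: first cell '.' (not opp) -> no flip
Dir W: first cell '.' (not opp) -> no flip
Dir E: first cell '.' (not opp) -> no flip
Dir SW: opp run (2,1), next='.' -> no flip
Dir S: opp run (2,2) (3,2), next='.' -> no flip
Dir SE: opp run (2,3) capped by W -> flip

Answer: (2,3)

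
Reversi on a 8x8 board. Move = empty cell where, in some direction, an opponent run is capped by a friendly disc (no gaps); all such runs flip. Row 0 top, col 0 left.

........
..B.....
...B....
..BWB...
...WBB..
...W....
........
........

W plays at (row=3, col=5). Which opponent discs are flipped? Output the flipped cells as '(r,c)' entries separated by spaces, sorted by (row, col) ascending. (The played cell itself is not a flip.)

Dir NW: first cell '.' (not opp) -> no flip
Dir N: first cell '.' (not opp) -> no flip
Dir NE: first cell '.' (not opp) -> no flip
Dir W: opp run (3,4) capped by W -> flip
Dir E: first cell '.' (not opp) -> no flip
Dir SW: opp run (4,4) capped by W -> flip
Dir S: opp run (4,5), next='.' -> no flip
Dir SE: first cell '.' (not opp) -> no flip

Answer: (3,4) (4,4)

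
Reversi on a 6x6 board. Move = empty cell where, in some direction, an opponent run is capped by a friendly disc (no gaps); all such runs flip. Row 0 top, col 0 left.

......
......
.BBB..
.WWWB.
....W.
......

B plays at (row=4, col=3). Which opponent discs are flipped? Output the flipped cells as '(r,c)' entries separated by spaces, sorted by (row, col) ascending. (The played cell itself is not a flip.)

Answer: (3,2) (3,3)

Derivation:
Dir NW: opp run (3,2) capped by B -> flip
Dir N: opp run (3,3) capped by B -> flip
Dir NE: first cell 'B' (not opp) -> no flip
Dir W: first cell '.' (not opp) -> no flip
Dir E: opp run (4,4), next='.' -> no flip
Dir SW: first cell '.' (not opp) -> no flip
Dir S: first cell '.' (not opp) -> no flip
Dir SE: first cell '.' (not opp) -> no flip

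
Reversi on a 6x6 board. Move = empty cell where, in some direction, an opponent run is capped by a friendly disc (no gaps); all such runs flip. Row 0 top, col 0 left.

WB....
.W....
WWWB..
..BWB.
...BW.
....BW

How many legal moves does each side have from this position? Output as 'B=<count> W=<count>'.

-- B to move --
(0,2): no bracket -> illegal
(1,0): flips 1 -> legal
(1,2): flips 1 -> legal
(1,3): no bracket -> illegal
(2,4): no bracket -> illegal
(3,0): no bracket -> illegal
(3,1): flips 2 -> legal
(3,5): no bracket -> illegal
(4,2): no bracket -> illegal
(4,5): flips 1 -> legal
(5,3): no bracket -> illegal
B mobility = 4
-- W to move --
(0,2): flips 1 -> legal
(1,0): no bracket -> illegal
(1,2): no bracket -> illegal
(1,3): flips 1 -> legal
(1,4): no bracket -> illegal
(2,4): flips 2 -> legal
(2,5): no bracket -> illegal
(3,1): flips 1 -> legal
(3,5): flips 1 -> legal
(4,1): no bracket -> illegal
(4,2): flips 2 -> legal
(4,5): no bracket -> illegal
(5,2): no bracket -> illegal
(5,3): flips 2 -> legal
W mobility = 7

Answer: B=4 W=7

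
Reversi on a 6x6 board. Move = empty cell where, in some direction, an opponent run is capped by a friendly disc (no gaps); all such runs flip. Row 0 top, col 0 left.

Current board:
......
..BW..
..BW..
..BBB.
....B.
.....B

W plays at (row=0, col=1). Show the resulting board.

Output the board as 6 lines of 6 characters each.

Answer: .W....
..WW..
..BW..
..BBB.
....B.
.....B

Derivation:
Place W at (0,1); scan 8 dirs for brackets.
Dir NW: edge -> no flip
Dir N: edge -> no flip
Dir NE: edge -> no flip
Dir W: first cell '.' (not opp) -> no flip
Dir E: first cell '.' (not opp) -> no flip
Dir SW: first cell '.' (not opp) -> no flip
Dir S: first cell '.' (not opp) -> no flip
Dir SE: opp run (1,2) capped by W -> flip
All flips: (1,2)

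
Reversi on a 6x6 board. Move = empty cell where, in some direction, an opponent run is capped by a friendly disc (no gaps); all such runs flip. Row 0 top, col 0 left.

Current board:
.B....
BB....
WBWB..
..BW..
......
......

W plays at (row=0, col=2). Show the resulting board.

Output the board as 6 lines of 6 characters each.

Place W at (0,2); scan 8 dirs for brackets.
Dir NW: edge -> no flip
Dir N: edge -> no flip
Dir NE: edge -> no flip
Dir W: opp run (0,1), next='.' -> no flip
Dir E: first cell '.' (not opp) -> no flip
Dir SW: opp run (1,1) capped by W -> flip
Dir S: first cell '.' (not opp) -> no flip
Dir SE: first cell '.' (not opp) -> no flip
All flips: (1,1)

Answer: .BW...
BW....
WBWB..
..BW..
......
......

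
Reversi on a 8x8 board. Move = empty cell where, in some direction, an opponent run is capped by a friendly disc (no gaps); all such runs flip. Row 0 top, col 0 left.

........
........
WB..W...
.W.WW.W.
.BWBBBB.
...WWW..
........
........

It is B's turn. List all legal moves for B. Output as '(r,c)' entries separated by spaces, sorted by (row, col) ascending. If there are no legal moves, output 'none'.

Answer: (1,4) (2,2) (2,3) (2,5) (2,6) (2,7) (6,2) (6,3) (6,4) (6,5) (6,6)

Derivation:
(1,0): no bracket -> illegal
(1,1): no bracket -> illegal
(1,3): no bracket -> illegal
(1,4): flips 2 -> legal
(1,5): no bracket -> illegal
(2,2): flips 1 -> legal
(2,3): flips 2 -> legal
(2,5): flips 1 -> legal
(2,6): flips 1 -> legal
(2,7): flips 1 -> legal
(3,0): no bracket -> illegal
(3,2): no bracket -> illegal
(3,5): no bracket -> illegal
(3,7): no bracket -> illegal
(4,0): no bracket -> illegal
(4,7): no bracket -> illegal
(5,1): no bracket -> illegal
(5,2): no bracket -> illegal
(5,6): no bracket -> illegal
(6,2): flips 1 -> legal
(6,3): flips 2 -> legal
(6,4): flips 2 -> legal
(6,5): flips 2 -> legal
(6,6): flips 1 -> legal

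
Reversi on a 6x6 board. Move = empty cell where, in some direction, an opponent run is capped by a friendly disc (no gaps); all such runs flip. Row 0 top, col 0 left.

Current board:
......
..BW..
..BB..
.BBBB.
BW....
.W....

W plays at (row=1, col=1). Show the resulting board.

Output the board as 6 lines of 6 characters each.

Place W at (1,1); scan 8 dirs for brackets.
Dir NW: first cell '.' (not opp) -> no flip
Dir N: first cell '.' (not opp) -> no flip
Dir NE: first cell '.' (not opp) -> no flip
Dir W: first cell '.' (not opp) -> no flip
Dir E: opp run (1,2) capped by W -> flip
Dir SW: first cell '.' (not opp) -> no flip
Dir S: first cell '.' (not opp) -> no flip
Dir SE: opp run (2,2) (3,3), next='.' -> no flip
All flips: (1,2)

Answer: ......
.WWW..
..BB..
.BBBB.
BW....
.W....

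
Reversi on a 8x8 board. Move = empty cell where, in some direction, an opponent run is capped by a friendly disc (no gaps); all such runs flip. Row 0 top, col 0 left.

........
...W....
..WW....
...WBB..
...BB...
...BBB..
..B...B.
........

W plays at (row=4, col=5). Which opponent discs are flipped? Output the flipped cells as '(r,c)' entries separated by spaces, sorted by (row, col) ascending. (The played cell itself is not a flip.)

Dir NW: opp run (3,4) capped by W -> flip
Dir N: opp run (3,5), next='.' -> no flip
Dir NE: first cell '.' (not opp) -> no flip
Dir W: opp run (4,4) (4,3), next='.' -> no flip
Dir E: first cell '.' (not opp) -> no flip
Dir SW: opp run (5,4), next='.' -> no flip
Dir S: opp run (5,5), next='.' -> no flip
Dir SE: first cell '.' (not opp) -> no flip

Answer: (3,4)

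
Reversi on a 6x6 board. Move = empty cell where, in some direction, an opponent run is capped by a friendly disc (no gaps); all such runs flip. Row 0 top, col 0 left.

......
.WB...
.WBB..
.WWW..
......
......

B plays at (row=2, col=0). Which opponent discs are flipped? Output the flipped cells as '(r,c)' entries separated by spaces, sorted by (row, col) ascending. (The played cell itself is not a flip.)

Dir NW: edge -> no flip
Dir N: first cell '.' (not opp) -> no flip
Dir NE: opp run (1,1), next='.' -> no flip
Dir W: edge -> no flip
Dir E: opp run (2,1) capped by B -> flip
Dir SW: edge -> no flip
Dir S: first cell '.' (not opp) -> no flip
Dir SE: opp run (3,1), next='.' -> no flip

Answer: (2,1)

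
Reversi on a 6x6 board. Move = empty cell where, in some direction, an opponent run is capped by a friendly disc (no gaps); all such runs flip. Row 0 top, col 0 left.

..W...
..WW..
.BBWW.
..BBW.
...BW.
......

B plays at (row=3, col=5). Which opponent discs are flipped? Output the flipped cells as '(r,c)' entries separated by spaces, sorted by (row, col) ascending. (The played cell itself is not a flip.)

Dir NW: opp run (2,4) (1,3) (0,2), next=edge -> no flip
Dir N: first cell '.' (not opp) -> no flip
Dir NE: edge -> no flip
Dir W: opp run (3,4) capped by B -> flip
Dir E: edge -> no flip
Dir SW: opp run (4,4), next='.' -> no flip
Dir S: first cell '.' (not opp) -> no flip
Dir SE: edge -> no flip

Answer: (3,4)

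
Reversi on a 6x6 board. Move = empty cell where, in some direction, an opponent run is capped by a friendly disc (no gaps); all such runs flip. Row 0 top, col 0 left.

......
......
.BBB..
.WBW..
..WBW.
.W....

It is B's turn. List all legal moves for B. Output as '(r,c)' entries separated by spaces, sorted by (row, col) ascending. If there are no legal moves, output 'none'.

(2,0): no bracket -> illegal
(2,4): no bracket -> illegal
(3,0): flips 1 -> legal
(3,4): flips 1 -> legal
(3,5): no bracket -> illegal
(4,0): flips 1 -> legal
(4,1): flips 2 -> legal
(4,5): flips 1 -> legal
(5,0): no bracket -> illegal
(5,2): flips 1 -> legal
(5,3): no bracket -> illegal
(5,4): no bracket -> illegal
(5,5): flips 2 -> legal

Answer: (3,0) (3,4) (4,0) (4,1) (4,5) (5,2) (5,5)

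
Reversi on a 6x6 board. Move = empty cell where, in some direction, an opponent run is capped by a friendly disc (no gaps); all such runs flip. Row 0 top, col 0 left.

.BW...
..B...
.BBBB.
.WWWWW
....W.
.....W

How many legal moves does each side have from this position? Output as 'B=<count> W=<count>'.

Answer: B=7 W=6

Derivation:
-- B to move --
(0,3): flips 1 -> legal
(1,1): no bracket -> illegal
(1,3): no bracket -> illegal
(2,0): no bracket -> illegal
(2,5): no bracket -> illegal
(3,0): no bracket -> illegal
(4,0): flips 1 -> legal
(4,1): flips 2 -> legal
(4,2): flips 2 -> legal
(4,3): flips 2 -> legal
(4,5): flips 1 -> legal
(5,3): no bracket -> illegal
(5,4): flips 2 -> legal
B mobility = 7
-- W to move --
(0,0): flips 1 -> legal
(0,3): no bracket -> illegal
(1,0): flips 1 -> legal
(1,1): flips 2 -> legal
(1,3): flips 3 -> legal
(1,4): flips 2 -> legal
(1,5): flips 1 -> legal
(2,0): no bracket -> illegal
(2,5): no bracket -> illegal
(3,0): no bracket -> illegal
W mobility = 6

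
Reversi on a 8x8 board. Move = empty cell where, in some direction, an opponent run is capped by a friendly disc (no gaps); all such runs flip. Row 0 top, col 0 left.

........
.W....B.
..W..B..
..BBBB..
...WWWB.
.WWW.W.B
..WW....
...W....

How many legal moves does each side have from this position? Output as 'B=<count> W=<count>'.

Answer: B=10 W=9

Derivation:
-- B to move --
(0,0): flips 2 -> legal
(0,1): no bracket -> illegal
(0,2): no bracket -> illegal
(1,0): no bracket -> illegal
(1,2): flips 1 -> legal
(1,3): no bracket -> illegal
(2,0): no bracket -> illegal
(2,1): no bracket -> illegal
(2,3): no bracket -> illegal
(3,1): no bracket -> illegal
(3,6): no bracket -> illegal
(4,0): no bracket -> illegal
(4,1): no bracket -> illegal
(4,2): flips 3 -> legal
(5,0): no bracket -> illegal
(5,4): flips 2 -> legal
(5,6): flips 1 -> legal
(6,0): no bracket -> illegal
(6,1): flips 2 -> legal
(6,4): flips 1 -> legal
(6,5): flips 2 -> legal
(6,6): flips 2 -> legal
(7,1): flips 3 -> legal
(7,2): no bracket -> illegal
(7,4): no bracket -> illegal
B mobility = 10
-- W to move --
(0,5): no bracket -> illegal
(0,6): no bracket -> illegal
(0,7): flips 3 -> legal
(1,4): no bracket -> illegal
(1,5): flips 2 -> legal
(1,7): no bracket -> illegal
(2,1): flips 1 -> legal
(2,3): flips 2 -> legal
(2,4): flips 1 -> legal
(2,6): flips 1 -> legal
(2,7): no bracket -> illegal
(3,1): no bracket -> illegal
(3,6): no bracket -> illegal
(3,7): flips 1 -> legal
(4,1): no bracket -> illegal
(4,2): flips 1 -> legal
(4,7): flips 1 -> legal
(5,6): no bracket -> illegal
(6,6): no bracket -> illegal
(6,7): no bracket -> illegal
W mobility = 9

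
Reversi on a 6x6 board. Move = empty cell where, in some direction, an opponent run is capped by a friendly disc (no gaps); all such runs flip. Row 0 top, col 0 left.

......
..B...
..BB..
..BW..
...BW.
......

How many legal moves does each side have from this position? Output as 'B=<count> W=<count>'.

Answer: B=3 W=5

Derivation:
-- B to move --
(2,4): no bracket -> illegal
(3,4): flips 1 -> legal
(3,5): no bracket -> illegal
(4,2): no bracket -> illegal
(4,5): flips 1 -> legal
(5,3): no bracket -> illegal
(5,4): no bracket -> illegal
(5,5): flips 2 -> legal
B mobility = 3
-- W to move --
(0,1): no bracket -> illegal
(0,2): no bracket -> illegal
(0,3): no bracket -> illegal
(1,1): flips 1 -> legal
(1,3): flips 1 -> legal
(1,4): no bracket -> illegal
(2,1): no bracket -> illegal
(2,4): no bracket -> illegal
(3,1): flips 1 -> legal
(3,4): no bracket -> illegal
(4,1): no bracket -> illegal
(4,2): flips 1 -> legal
(5,2): no bracket -> illegal
(5,3): flips 1 -> legal
(5,4): no bracket -> illegal
W mobility = 5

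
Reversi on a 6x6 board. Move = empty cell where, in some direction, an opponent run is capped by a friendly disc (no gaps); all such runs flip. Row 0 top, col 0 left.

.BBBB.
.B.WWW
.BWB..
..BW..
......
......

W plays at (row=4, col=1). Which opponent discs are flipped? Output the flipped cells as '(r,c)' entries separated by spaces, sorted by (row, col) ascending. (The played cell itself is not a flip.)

Dir NW: first cell '.' (not opp) -> no flip
Dir N: first cell '.' (not opp) -> no flip
Dir NE: opp run (3,2) (2,3) capped by W -> flip
Dir W: first cell '.' (not opp) -> no flip
Dir E: first cell '.' (not opp) -> no flip
Dir SW: first cell '.' (not opp) -> no flip
Dir S: first cell '.' (not opp) -> no flip
Dir SE: first cell '.' (not opp) -> no flip

Answer: (2,3) (3,2)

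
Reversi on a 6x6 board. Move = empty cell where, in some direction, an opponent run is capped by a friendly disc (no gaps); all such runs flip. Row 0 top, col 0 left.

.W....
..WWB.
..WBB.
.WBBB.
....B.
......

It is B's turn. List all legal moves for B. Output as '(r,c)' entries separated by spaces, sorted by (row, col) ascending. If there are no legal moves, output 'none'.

Answer: (0,2) (0,3) (1,1) (2,1) (3,0)

Derivation:
(0,0): no bracket -> illegal
(0,2): flips 3 -> legal
(0,3): flips 1 -> legal
(0,4): no bracket -> illegal
(1,0): no bracket -> illegal
(1,1): flips 3 -> legal
(2,0): no bracket -> illegal
(2,1): flips 1 -> legal
(3,0): flips 1 -> legal
(4,0): no bracket -> illegal
(4,1): no bracket -> illegal
(4,2): no bracket -> illegal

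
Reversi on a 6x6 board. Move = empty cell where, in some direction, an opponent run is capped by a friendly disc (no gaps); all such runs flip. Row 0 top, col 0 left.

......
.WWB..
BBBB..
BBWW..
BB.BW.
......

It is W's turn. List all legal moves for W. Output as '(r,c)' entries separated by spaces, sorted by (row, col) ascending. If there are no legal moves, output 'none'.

(0,2): no bracket -> illegal
(0,3): flips 2 -> legal
(0,4): no bracket -> illegal
(1,0): flips 1 -> legal
(1,4): flips 2 -> legal
(2,4): no bracket -> illegal
(3,4): flips 1 -> legal
(4,2): flips 1 -> legal
(5,0): flips 1 -> legal
(5,1): flips 3 -> legal
(5,2): no bracket -> illegal
(5,3): flips 1 -> legal
(5,4): flips 1 -> legal

Answer: (0,3) (1,0) (1,4) (3,4) (4,2) (5,0) (5,1) (5,3) (5,4)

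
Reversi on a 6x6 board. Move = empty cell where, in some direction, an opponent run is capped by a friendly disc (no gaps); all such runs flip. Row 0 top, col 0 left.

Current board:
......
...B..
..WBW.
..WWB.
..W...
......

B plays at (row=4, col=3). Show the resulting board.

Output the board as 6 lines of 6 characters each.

Answer: ......
...B..
..WBW.
..WBB.
..WB..
......

Derivation:
Place B at (4,3); scan 8 dirs for brackets.
Dir NW: opp run (3,2), next='.' -> no flip
Dir N: opp run (3,3) capped by B -> flip
Dir NE: first cell 'B' (not opp) -> no flip
Dir W: opp run (4,2), next='.' -> no flip
Dir E: first cell '.' (not opp) -> no flip
Dir SW: first cell '.' (not opp) -> no flip
Dir S: first cell '.' (not opp) -> no flip
Dir SE: first cell '.' (not opp) -> no flip
All flips: (3,3)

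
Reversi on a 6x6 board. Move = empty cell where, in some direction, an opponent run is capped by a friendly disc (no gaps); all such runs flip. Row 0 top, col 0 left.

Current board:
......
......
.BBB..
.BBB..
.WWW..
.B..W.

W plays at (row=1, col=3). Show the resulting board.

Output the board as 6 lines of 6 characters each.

Place W at (1,3); scan 8 dirs for brackets.
Dir NW: first cell '.' (not opp) -> no flip
Dir N: first cell '.' (not opp) -> no flip
Dir NE: first cell '.' (not opp) -> no flip
Dir W: first cell '.' (not opp) -> no flip
Dir E: first cell '.' (not opp) -> no flip
Dir SW: opp run (2,2) (3,1), next='.' -> no flip
Dir S: opp run (2,3) (3,3) capped by W -> flip
Dir SE: first cell '.' (not opp) -> no flip
All flips: (2,3) (3,3)

Answer: ......
...W..
.BBW..
.BBW..
.WWW..
.B..W.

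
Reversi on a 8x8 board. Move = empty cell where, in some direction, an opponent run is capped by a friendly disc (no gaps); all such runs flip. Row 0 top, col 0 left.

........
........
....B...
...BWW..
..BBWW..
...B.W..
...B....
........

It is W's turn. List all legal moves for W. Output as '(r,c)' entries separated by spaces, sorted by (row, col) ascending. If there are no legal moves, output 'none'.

(1,3): flips 1 -> legal
(1,4): flips 1 -> legal
(1,5): no bracket -> illegal
(2,2): flips 1 -> legal
(2,3): no bracket -> illegal
(2,5): no bracket -> illegal
(3,1): no bracket -> illegal
(3,2): flips 1 -> legal
(4,1): flips 2 -> legal
(5,1): no bracket -> illegal
(5,2): flips 1 -> legal
(5,4): no bracket -> illegal
(6,2): flips 1 -> legal
(6,4): no bracket -> illegal
(7,2): no bracket -> illegal
(7,3): no bracket -> illegal
(7,4): no bracket -> illegal

Answer: (1,3) (1,4) (2,2) (3,2) (4,1) (5,2) (6,2)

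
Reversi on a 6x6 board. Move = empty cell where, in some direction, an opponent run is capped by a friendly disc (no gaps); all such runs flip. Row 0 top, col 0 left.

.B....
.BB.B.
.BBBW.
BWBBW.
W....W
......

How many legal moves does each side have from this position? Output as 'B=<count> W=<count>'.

-- B to move --
(1,3): no bracket -> illegal
(1,5): flips 1 -> legal
(2,0): no bracket -> illegal
(2,5): flips 1 -> legal
(3,5): flips 1 -> legal
(4,1): flips 1 -> legal
(4,2): no bracket -> illegal
(4,3): no bracket -> illegal
(4,4): flips 2 -> legal
(5,0): flips 1 -> legal
(5,1): no bracket -> illegal
(5,4): no bracket -> illegal
(5,5): no bracket -> illegal
B mobility = 6
-- W to move --
(0,0): no bracket -> illegal
(0,2): no bracket -> illegal
(0,3): no bracket -> illegal
(0,4): flips 1 -> legal
(0,5): no bracket -> illegal
(1,0): no bracket -> illegal
(1,3): flips 1 -> legal
(1,5): no bracket -> illegal
(2,0): flips 4 -> legal
(2,5): no bracket -> illegal
(4,1): no bracket -> illegal
(4,2): flips 1 -> legal
(4,3): no bracket -> illegal
(4,4): no bracket -> illegal
W mobility = 4

Answer: B=6 W=4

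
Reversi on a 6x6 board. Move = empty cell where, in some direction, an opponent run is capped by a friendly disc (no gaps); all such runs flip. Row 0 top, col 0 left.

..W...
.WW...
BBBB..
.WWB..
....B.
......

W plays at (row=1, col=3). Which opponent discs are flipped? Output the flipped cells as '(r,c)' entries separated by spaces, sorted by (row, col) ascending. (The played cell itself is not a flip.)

Dir NW: first cell 'W' (not opp) -> no flip
Dir N: first cell '.' (not opp) -> no flip
Dir NE: first cell '.' (not opp) -> no flip
Dir W: first cell 'W' (not opp) -> no flip
Dir E: first cell '.' (not opp) -> no flip
Dir SW: opp run (2,2) capped by W -> flip
Dir S: opp run (2,3) (3,3), next='.' -> no flip
Dir SE: first cell '.' (not opp) -> no flip

Answer: (2,2)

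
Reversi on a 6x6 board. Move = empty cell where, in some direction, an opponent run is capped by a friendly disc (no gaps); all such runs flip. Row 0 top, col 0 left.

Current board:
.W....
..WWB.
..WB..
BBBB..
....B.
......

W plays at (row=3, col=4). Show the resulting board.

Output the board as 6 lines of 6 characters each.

Answer: .W....
..WWB.
..WW..
BBBBW.
....B.
......

Derivation:
Place W at (3,4); scan 8 dirs for brackets.
Dir NW: opp run (2,3) capped by W -> flip
Dir N: first cell '.' (not opp) -> no flip
Dir NE: first cell '.' (not opp) -> no flip
Dir W: opp run (3,3) (3,2) (3,1) (3,0), next=edge -> no flip
Dir E: first cell '.' (not opp) -> no flip
Dir SW: first cell '.' (not opp) -> no flip
Dir S: opp run (4,4), next='.' -> no flip
Dir SE: first cell '.' (not opp) -> no flip
All flips: (2,3)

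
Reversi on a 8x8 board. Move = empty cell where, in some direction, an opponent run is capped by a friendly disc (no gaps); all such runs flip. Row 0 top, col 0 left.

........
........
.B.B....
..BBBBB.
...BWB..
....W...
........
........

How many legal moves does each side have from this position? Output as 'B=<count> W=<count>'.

Answer: B=5 W=7

Derivation:
-- B to move --
(5,3): flips 1 -> legal
(5,5): flips 1 -> legal
(6,3): flips 1 -> legal
(6,4): flips 2 -> legal
(6,5): flips 1 -> legal
B mobility = 5
-- W to move --
(1,0): flips 3 -> legal
(1,1): no bracket -> illegal
(1,2): no bracket -> illegal
(1,3): no bracket -> illegal
(1,4): no bracket -> illegal
(2,0): no bracket -> illegal
(2,2): flips 1 -> legal
(2,4): flips 1 -> legal
(2,5): no bracket -> illegal
(2,6): flips 1 -> legal
(2,7): flips 2 -> legal
(3,0): no bracket -> illegal
(3,1): no bracket -> illegal
(3,7): no bracket -> illegal
(4,1): no bracket -> illegal
(4,2): flips 1 -> legal
(4,6): flips 1 -> legal
(4,7): no bracket -> illegal
(5,2): no bracket -> illegal
(5,3): no bracket -> illegal
(5,5): no bracket -> illegal
(5,6): no bracket -> illegal
W mobility = 7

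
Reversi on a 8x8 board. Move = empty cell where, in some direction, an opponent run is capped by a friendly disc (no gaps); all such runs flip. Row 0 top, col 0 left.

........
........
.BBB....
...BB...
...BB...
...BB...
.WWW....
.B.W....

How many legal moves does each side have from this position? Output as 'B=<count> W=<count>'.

Answer: B=2 W=3

Derivation:
-- B to move --
(5,0): no bracket -> illegal
(5,1): flips 1 -> legal
(5,2): no bracket -> illegal
(6,0): no bracket -> illegal
(6,4): no bracket -> illegal
(7,0): no bracket -> illegal
(7,2): flips 1 -> legal
(7,4): no bracket -> illegal
B mobility = 2
-- W to move --
(1,0): no bracket -> illegal
(1,1): no bracket -> illegal
(1,2): no bracket -> illegal
(1,3): flips 4 -> legal
(1,4): no bracket -> illegal
(2,0): no bracket -> illegal
(2,4): no bracket -> illegal
(2,5): no bracket -> illegal
(3,0): no bracket -> illegal
(3,1): no bracket -> illegal
(3,2): no bracket -> illegal
(3,5): flips 2 -> legal
(4,2): no bracket -> illegal
(4,5): flips 1 -> legal
(5,2): no bracket -> illegal
(5,5): no bracket -> illegal
(6,0): no bracket -> illegal
(6,4): no bracket -> illegal
(6,5): no bracket -> illegal
(7,0): no bracket -> illegal
(7,2): no bracket -> illegal
W mobility = 3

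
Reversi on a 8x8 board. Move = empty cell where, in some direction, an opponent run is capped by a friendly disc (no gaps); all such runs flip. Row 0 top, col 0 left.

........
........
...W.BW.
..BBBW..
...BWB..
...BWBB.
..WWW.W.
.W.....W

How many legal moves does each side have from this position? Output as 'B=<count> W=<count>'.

Answer: B=12 W=13

Derivation:
-- B to move --
(1,2): flips 1 -> legal
(1,3): flips 1 -> legal
(1,4): flips 1 -> legal
(1,5): no bracket -> illegal
(1,6): no bracket -> illegal
(1,7): flips 3 -> legal
(2,2): no bracket -> illegal
(2,4): no bracket -> illegal
(2,7): flips 1 -> legal
(3,6): flips 1 -> legal
(3,7): no bracket -> illegal
(4,6): no bracket -> illegal
(5,1): no bracket -> illegal
(5,2): no bracket -> illegal
(5,7): no bracket -> illegal
(6,0): no bracket -> illegal
(6,1): no bracket -> illegal
(6,5): flips 1 -> legal
(6,7): no bracket -> illegal
(7,0): no bracket -> illegal
(7,2): flips 2 -> legal
(7,3): flips 2 -> legal
(7,4): flips 3 -> legal
(7,5): flips 1 -> legal
(7,6): flips 1 -> legal
B mobility = 12
-- W to move --
(1,4): no bracket -> illegal
(1,5): flips 1 -> legal
(1,6): no bracket -> illegal
(2,1): flips 2 -> legal
(2,2): flips 1 -> legal
(2,4): flips 2 -> legal
(3,1): flips 3 -> legal
(3,6): flips 1 -> legal
(4,1): flips 1 -> legal
(4,2): flips 2 -> legal
(4,6): flips 3 -> legal
(4,7): no bracket -> illegal
(5,2): flips 1 -> legal
(5,7): flips 2 -> legal
(6,5): flips 2 -> legal
(6,7): flips 3 -> legal
W mobility = 13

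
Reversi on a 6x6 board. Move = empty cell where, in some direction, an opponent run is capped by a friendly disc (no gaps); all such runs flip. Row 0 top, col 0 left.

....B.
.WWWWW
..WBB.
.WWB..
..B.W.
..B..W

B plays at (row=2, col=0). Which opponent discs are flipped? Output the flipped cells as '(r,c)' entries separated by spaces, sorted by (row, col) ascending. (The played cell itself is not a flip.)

Dir NW: edge -> no flip
Dir N: first cell '.' (not opp) -> no flip
Dir NE: opp run (1,1), next='.' -> no flip
Dir W: edge -> no flip
Dir E: first cell '.' (not opp) -> no flip
Dir SW: edge -> no flip
Dir S: first cell '.' (not opp) -> no flip
Dir SE: opp run (3,1) capped by B -> flip

Answer: (3,1)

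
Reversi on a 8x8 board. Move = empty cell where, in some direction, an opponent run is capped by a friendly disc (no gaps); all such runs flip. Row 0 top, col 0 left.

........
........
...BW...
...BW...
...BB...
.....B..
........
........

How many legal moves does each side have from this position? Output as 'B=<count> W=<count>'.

Answer: B=5 W=6

Derivation:
-- B to move --
(1,3): no bracket -> illegal
(1,4): flips 2 -> legal
(1,5): flips 1 -> legal
(2,5): flips 2 -> legal
(3,5): flips 1 -> legal
(4,5): flips 1 -> legal
B mobility = 5
-- W to move --
(1,2): flips 1 -> legal
(1,3): no bracket -> illegal
(1,4): no bracket -> illegal
(2,2): flips 1 -> legal
(3,2): flips 1 -> legal
(3,5): no bracket -> illegal
(4,2): flips 1 -> legal
(4,5): no bracket -> illegal
(4,6): no bracket -> illegal
(5,2): flips 1 -> legal
(5,3): no bracket -> illegal
(5,4): flips 1 -> legal
(5,6): no bracket -> illegal
(6,4): no bracket -> illegal
(6,5): no bracket -> illegal
(6,6): no bracket -> illegal
W mobility = 6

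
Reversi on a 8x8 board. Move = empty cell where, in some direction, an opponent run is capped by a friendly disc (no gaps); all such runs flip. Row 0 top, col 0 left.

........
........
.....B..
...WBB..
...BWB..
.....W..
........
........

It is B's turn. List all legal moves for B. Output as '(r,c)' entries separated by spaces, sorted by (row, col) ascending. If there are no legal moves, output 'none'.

(2,2): no bracket -> illegal
(2,3): flips 1 -> legal
(2,4): no bracket -> illegal
(3,2): flips 1 -> legal
(4,2): no bracket -> illegal
(4,6): no bracket -> illegal
(5,3): flips 1 -> legal
(5,4): flips 1 -> legal
(5,6): no bracket -> illegal
(6,4): no bracket -> illegal
(6,5): flips 1 -> legal
(6,6): no bracket -> illegal

Answer: (2,3) (3,2) (5,3) (5,4) (6,5)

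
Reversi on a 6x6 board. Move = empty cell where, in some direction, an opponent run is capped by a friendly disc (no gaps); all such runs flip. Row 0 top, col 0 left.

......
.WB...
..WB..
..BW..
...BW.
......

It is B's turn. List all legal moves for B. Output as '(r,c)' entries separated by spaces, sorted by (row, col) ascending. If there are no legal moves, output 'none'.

Answer: (1,0) (2,1) (3,4) (4,5)

Derivation:
(0,0): no bracket -> illegal
(0,1): no bracket -> illegal
(0,2): no bracket -> illegal
(1,0): flips 1 -> legal
(1,3): no bracket -> illegal
(2,0): no bracket -> illegal
(2,1): flips 1 -> legal
(2,4): no bracket -> illegal
(3,1): no bracket -> illegal
(3,4): flips 1 -> legal
(3,5): no bracket -> illegal
(4,2): no bracket -> illegal
(4,5): flips 1 -> legal
(5,3): no bracket -> illegal
(5,4): no bracket -> illegal
(5,5): no bracket -> illegal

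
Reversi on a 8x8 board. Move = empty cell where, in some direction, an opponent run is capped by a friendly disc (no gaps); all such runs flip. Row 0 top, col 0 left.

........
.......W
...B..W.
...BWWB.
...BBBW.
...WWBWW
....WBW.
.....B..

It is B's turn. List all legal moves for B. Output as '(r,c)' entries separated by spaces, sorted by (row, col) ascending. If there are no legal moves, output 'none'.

Answer: (1,6) (2,4) (2,5) (3,7) (4,2) (4,7) (5,2) (6,2) (6,3) (6,7) (7,3) (7,4) (7,6) (7,7)

Derivation:
(0,6): no bracket -> illegal
(0,7): no bracket -> illegal
(1,5): no bracket -> illegal
(1,6): flips 1 -> legal
(2,4): flips 1 -> legal
(2,5): flips 2 -> legal
(2,7): no bracket -> illegal
(3,7): flips 1 -> legal
(4,2): flips 2 -> legal
(4,7): flips 2 -> legal
(5,2): flips 2 -> legal
(6,2): flips 1 -> legal
(6,3): flips 3 -> legal
(6,7): flips 2 -> legal
(7,3): flips 1 -> legal
(7,4): flips 2 -> legal
(7,6): flips 3 -> legal
(7,7): flips 1 -> legal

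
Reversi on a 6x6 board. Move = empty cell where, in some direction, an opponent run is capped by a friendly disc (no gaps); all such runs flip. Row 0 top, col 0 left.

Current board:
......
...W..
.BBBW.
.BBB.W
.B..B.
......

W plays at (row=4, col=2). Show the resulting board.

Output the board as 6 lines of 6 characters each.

Place W at (4,2); scan 8 dirs for brackets.
Dir NW: opp run (3,1), next='.' -> no flip
Dir N: opp run (3,2) (2,2), next='.' -> no flip
Dir NE: opp run (3,3) capped by W -> flip
Dir W: opp run (4,1), next='.' -> no flip
Dir E: first cell '.' (not opp) -> no flip
Dir SW: first cell '.' (not opp) -> no flip
Dir S: first cell '.' (not opp) -> no flip
Dir SE: first cell '.' (not opp) -> no flip
All flips: (3,3)

Answer: ......
...W..
.BBBW.
.BBW.W
.BW.B.
......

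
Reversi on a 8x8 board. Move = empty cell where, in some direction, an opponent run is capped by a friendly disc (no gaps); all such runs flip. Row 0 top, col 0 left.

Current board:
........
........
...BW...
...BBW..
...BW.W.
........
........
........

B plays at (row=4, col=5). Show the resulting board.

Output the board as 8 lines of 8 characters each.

Place B at (4,5); scan 8 dirs for brackets.
Dir NW: first cell 'B' (not opp) -> no flip
Dir N: opp run (3,5), next='.' -> no flip
Dir NE: first cell '.' (not opp) -> no flip
Dir W: opp run (4,4) capped by B -> flip
Dir E: opp run (4,6), next='.' -> no flip
Dir SW: first cell '.' (not opp) -> no flip
Dir S: first cell '.' (not opp) -> no flip
Dir SE: first cell '.' (not opp) -> no flip
All flips: (4,4)

Answer: ........
........
...BW...
...BBW..
...BBBW.
........
........
........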